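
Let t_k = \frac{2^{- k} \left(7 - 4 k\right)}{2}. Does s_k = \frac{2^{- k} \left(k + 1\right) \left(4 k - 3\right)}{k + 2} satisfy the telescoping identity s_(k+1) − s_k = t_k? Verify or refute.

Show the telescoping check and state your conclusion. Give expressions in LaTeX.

Invalid: residual \frac{2^{- k} \left(4 k^{2} + 9 k - 20\right)}{2 \left(k^{2} + 5 k + 6\right)} ≠ 0.

s_(k+1) = (k + 2)*(4*k + 1)/(2*2**k*(k + 3))
s_(k+1) − s_k = (-4*k**3 - 9*k**2 + 20*k + 22)/(2*2**k*(k**2 + 5*k + 6))
(s_(k+1) − s_k) − t_k = (4*k**2 + 9*k - 20)/(2*2**k*(k**2 + 5*k + 6))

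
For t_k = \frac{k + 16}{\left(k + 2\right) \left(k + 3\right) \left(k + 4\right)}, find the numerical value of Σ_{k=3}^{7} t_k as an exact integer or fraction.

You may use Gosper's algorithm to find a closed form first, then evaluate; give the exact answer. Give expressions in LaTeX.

Step 1: r(k) = (k + 2)*(k + 17)/((k + 5)*(k + 16)).
Gosper form: A/B · C(k+1)/C(k) with A=k + 2, B=k + 5, C=k + 16.
Key eq: (k + 2)·f(k+1) = (k + 4)·f(k) + (k + 16).
Bound: deg f ≤ 2.
A polynomial solution: f(k) = k*(3*k + 13)/2.
Get s_k = R·t_k = k*(3*k + 13)/(2*(k + 2)*(k + 3)) with R(k) = B(k−1)f(k)/C(k) = k*(k + 4)*(3*k + 13)/(2*(k + 16)).
s_(k+1) − s_k = (k + 16)/(k**3 + 9*k**2 + 26*k + 24) = t_k.
Evaluate s at k=8 and k=3: 74/55 and 11/10; difference 27/110.

Σ = 27/110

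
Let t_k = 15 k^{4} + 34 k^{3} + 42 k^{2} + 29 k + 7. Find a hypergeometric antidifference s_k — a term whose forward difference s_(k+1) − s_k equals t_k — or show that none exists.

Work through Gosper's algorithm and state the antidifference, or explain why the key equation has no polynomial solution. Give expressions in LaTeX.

r(k) = (15*k**4 + 94*k**3 + 234*k**2 + 275*k + 127)/(15*k**4 + 34*k**3 + 42*k**2 + 29*k + 7) after simplifying.
Factor: A=1; B=1; C=k**4 + 34*k**3/15 + 14*k**2/5 + 29*k/15 + 7/15.
Key eq: (1)·f(k+1) = (1)·f(k) + (k**4 + 34*k**3/15 + 14*k**2/5 + 29*k/15 + 7/15).
deg f ≤ 5 (via 0,0,4).
Solving with deg f ≤ 5: f(k) = k*(3*k**4 + k**3 + 2*k**2 + 2*k - 1)/15.
R(k) = B(k−1)·f(k)/C(k) = k*(3*k**4 + k**3 + 2*k**2 + 2*k - 1)/(15*k**4 + 34*k**3 + 42*k**2 + 29*k + 7); s_k = R·t_k = k*(3*k**4 + k**3 + 2*k**2 + 2*k - 1).
Verify: 15*k**4 + 34*k**3 + 42*k**2 + 29*k + 7 matches t_k.

s_k = k \left(3 k^{4} + k^{3} + 2 k^{2} + 2 k - 1\right)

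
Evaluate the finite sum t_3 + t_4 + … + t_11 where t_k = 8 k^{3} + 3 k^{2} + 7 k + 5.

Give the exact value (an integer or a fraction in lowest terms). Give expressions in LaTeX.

Compute t_(k+1)/t_k: get (8*k**3 + 27*k**2 + 37*k + 23)/(8*k**3 + 3*k**2 + 7*k + 5).
Factor: A=1; B=1; C=k**3 + 3*k**2/8 + 7*k/8 + 5/8.
f must satisfy (1)·f(k+1) − (1)·f(k) = k**3 + 3*k**2/8 + 7*k/8 + 5/8.
From deg A=0, deg B=0, deg C=3: d=4.
Solve for f: f(k) = k*(2*k**3 - 3*k**2 + 4*k + 2)/8 (degree 4 ≤ 4).
Then R = B(k−1)f/C = k*(2*k**3 - 3*k**2 + 4*k + 2)/(8*k**3 + 3*k**2 + 7*k + 5), so s_k = R(k)·t_k = k*(2*k**3 - 3*k**2 + 4*k + 2).
Verify: 8*k**3 + 3*k**2 + 7*k + 5 matches t_k.
Telescoping: Σ = s_(12) − s_(3) = 36888 − (123) = 36765.

Σ = 36765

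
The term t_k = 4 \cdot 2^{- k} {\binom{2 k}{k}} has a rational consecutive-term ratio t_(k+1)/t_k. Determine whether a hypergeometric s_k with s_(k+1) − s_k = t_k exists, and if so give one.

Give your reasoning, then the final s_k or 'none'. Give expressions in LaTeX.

t_(k+1)/t_k = (2*k + 1)/(k + 1).
Take A(k)=2*k + 1, B(k)=k + 1, C(k)=1.
Set up (2*k + 1)·f(k+1) − (k)·f(k) − (1) = 0.
Bound: deg f ≤ -1.
deg f ≤ -1 is impossible — no certificate.

no hypergeometric antidifference exists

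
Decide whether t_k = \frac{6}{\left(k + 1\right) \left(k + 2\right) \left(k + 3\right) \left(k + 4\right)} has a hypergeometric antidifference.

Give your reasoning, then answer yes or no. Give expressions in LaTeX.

Step 1: r(k) = (k + 1)/(k + 5).
Take A(k)=k + 1, B(k)=k + 5, C(k)=1.
Key eq: (k + 1)·f(k+1) = (k + 4)·f(k) + (1).
From deg A=1, deg B=1, deg C=0: d=3.
Solving with deg f ≤ 3: f(k) = k*(k**2 + 6*k + 11)/18.
Then R = B(k−1)f/C = k*(k + 4)*(k**2 + 6*k + 11)/18, so s_k = R(k)·t_k = k*(k**2 + 6*k + 11)/(3*(k + 1)*(k + 2)*(k + 3)).
s_(k+1) − s_k = 6/(k**4 + 10*k**3 + 35*k**2 + 50*k + 24) = t_k.

Yes. s_k = \frac{k \left(k^{2} + 6 k + 11\right)}{3 \left(k + 1\right) \left(k + 2\right) \left(k + 3\right)}.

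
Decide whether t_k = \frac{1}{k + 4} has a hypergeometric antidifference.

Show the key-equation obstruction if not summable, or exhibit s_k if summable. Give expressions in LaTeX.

t_(k+1)/t_k = (k + 4)/(k + 5).
Take A(k)=k + 4, B(k)=k + 5, C(k)=1.
Set up (k + 4)·f(k+1) − (k + 4)·f(k) − (1) = 0.
From deg A=1, deg B=1, deg C=0: d=0.
Write f(k) = c0. Then LHS − RHS = -1, requiring -1 = 0: contradictory. No certificate.

No; the coefficient equations for f are inconsistent.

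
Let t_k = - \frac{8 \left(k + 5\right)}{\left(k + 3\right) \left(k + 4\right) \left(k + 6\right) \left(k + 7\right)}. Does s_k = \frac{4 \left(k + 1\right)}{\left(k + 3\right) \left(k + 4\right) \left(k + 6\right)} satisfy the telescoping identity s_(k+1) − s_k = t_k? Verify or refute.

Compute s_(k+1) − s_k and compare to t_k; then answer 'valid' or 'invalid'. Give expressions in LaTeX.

Invalid: residual \frac{12 \left(3 k + 17\right)}{k^{5} + 25 k^{4} + 245 k^{3} + 1175 k^{2} + 2754 k + 2520} ≠ 0.

s_(k+1) = 4*(k + 2)/((k + 4)*(k + 5)*(k + 7))
s_(k+1) − s_k = 4*(-2*k**2 - 11*k + 1)/(k**5 + 25*k**4 + 245*k**3 + 1175*k**2 + 2754*k + 2520)
(s_(k+1) − s_k) − t_k = 12*(3*k + 17)/(k**5 + 25*k**4 + 245*k**3 + 1175*k**2 + 2754*k + 2520)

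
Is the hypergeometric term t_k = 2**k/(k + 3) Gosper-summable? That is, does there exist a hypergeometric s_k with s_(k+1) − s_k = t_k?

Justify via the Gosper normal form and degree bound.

No — negative degree bound, so no certificate f.

Compute t_(k+1)/t_k: get 2*(k + 3)/(k + 4).
Normal form (A,B,C) = (2*k + 6, k + 4, 1).
f must satisfy (2*k + 6)·f(k+1) − (k + 3)·f(k) = 1.
Bound: deg f ≤ -1.
Negative degree bound (-1): no f exists, t_k not Gosper-summable.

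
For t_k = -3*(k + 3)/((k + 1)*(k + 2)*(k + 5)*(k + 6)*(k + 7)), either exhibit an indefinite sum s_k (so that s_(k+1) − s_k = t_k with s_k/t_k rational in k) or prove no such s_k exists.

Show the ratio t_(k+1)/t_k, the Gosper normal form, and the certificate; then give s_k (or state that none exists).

s_k = k*(-k**2 - 12*k - 41)/(30*(k**3 + 12*k**2 + 41*k + 30))

t_(k+1)/t_k = (k + 1)*(k + 4)*(k + 5)/((k + 3)**2*(k + 8)).
Take A(k)=k + 1, B(k)=k + 8, C(k)=k**3 + 10*k**2 + 33*k + 36.
Key eq: (k + 1)·f(k+1) = (k + 7)·f(k) + (k**3 + 10*k**2 + 33*k + 36).
From deg A=1, deg B=1, deg C=3: d=6.
Match coefficients ⇒ f(k) = k*(k + 2)*(k + 3)*(k + 4)*(k**2 + 12*k + 41)/90.
Then R = B(k−1)f/C = k*(k + 2)*(k + 7)*(k**2 + 12*k + 41)/(90*(k + 3)), so s_k = R(k)·t_k = k*(-k**2 - 12*k - 41)/(30*(k**3 + 12*k**2 + 41*k + 30)).
Δs = 3*(-k - 3)/(k**5 + 21*k**4 + 163*k**3 + 567*k**2 + 844*k + 420), as required.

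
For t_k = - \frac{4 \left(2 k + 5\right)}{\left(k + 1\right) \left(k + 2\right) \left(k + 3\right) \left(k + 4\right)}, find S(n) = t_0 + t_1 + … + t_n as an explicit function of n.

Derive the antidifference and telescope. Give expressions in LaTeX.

The ratio is (k + 1)*(2*k + 7)/((k + 5)*(2*k + 5)).
So A=k + 1 and B=k + 5, with C=k + 5/2.
Need (k + 1)·f(k+1) − (k + 4)·f(k) = k + 5/2.
Degrees (1,1,1) ⇒ d ≤ 3.
Solving with deg f ≤ 3: f(k) = k*(k + 2)*(k + 4)/6.
Get s_k = R·t_k = 4*k*(-k - 4)/(3*(k**2 + 4*k + 3)) with R(k) = B(k−1)f(k)/C(k) = k*(k + 2)*(k + 4)**2/(3*(2*k + 5)).
Verify: 4*(-2*k - 5)/(k**4 + 10*k**3 + 35*k**2 + 50*k + 24) matches t_k.
Telescope: S(n) = s_(n+1) − s_(0) = 4*(-n**2 - 6*n - 5)/(3*(n**2 + 6*n + 8)) − (0) = 4*(-n**2 - 6*n - 5)/(3*(n**2 + 6*n + 8)).

S(n) = \frac{4 \left(- n^{2} - 6 n - 5\right)}{3 \left(n^{2} + 6 n + 8\right)}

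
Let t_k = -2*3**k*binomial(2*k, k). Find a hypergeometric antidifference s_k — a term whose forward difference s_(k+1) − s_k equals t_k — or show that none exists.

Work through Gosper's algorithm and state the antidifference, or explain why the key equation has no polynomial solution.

r(k) = 6*(2*k + 1)/(k + 1) after simplifying.
So A=12*k + 6 and B=k + 1, with C=1.
Solve (12*k + 6)·f(k+1) − (k)·f(k) = 1.
From deg A=1, deg B=1, deg C=0: d=-1.
d = -1 < 0 ⇒ no nonzero polynomial f; not summable.

no hypergeometric antidifference exists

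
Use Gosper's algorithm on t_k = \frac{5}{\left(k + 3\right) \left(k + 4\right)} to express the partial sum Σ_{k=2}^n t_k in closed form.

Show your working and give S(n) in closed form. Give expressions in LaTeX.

t_(k+1)/t_k = (k + 3)/(k + 5).
Factor: A=k + 3; B=k + 5; C=1.
Need (k + 3)·f(k+1) − (k + 4)·f(k) = 1.
deg f ≤ 1 (via 1,1,0).
Match coefficients ⇒ f(k) = k/3.
So s_k = (B(k−1)f/C)·t_k = (k*(k + 4)/3)·t_k = 5*k/(3*(k + 3)).
Δs = 5/(k**2 + 7*k + 12), as required.
Σ_(k=2)^n t_k = s_(n+1) − s_(2) = (5*(n + 1)/(3*(n + 4))) − (2/3), i.e. (n - 1)/(n + 4).

S(n) = \frac{n - 1}{n + 4}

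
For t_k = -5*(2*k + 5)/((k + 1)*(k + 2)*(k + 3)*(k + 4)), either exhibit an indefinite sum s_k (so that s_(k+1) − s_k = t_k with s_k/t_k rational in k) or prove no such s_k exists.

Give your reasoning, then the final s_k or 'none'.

t_(k+1)/t_k = (k + 1)*(2*k + 7)/((k + 5)*(2*k + 5)).
Factor: A=k + 1; B=k + 5; C=k + 5/2.
Set up (k + 1)·f(k+1) − (k + 4)·f(k) − (k + 5/2) = 0.
Degrees (1,1,1) ⇒ d ≤ 3.
Coefficient equations give f(k) = k*(k + 2)*(k + 4)/6.
Certificate R = B(k−1)f/C = k*(k + 2)*(k + 4)**2/(3*(2*k + 5)) gives s_k = 5*k*(-k - 4)/(3*(k**2 + 4*k + 3)).
Verify: 5*(-2*k - 5)/(k**4 + 10*k**3 + 35*k**2 + 50*k + 24) matches t_k.

s_k = 5*k*(-k - 4)/(3*(k**2 + 4*k + 3))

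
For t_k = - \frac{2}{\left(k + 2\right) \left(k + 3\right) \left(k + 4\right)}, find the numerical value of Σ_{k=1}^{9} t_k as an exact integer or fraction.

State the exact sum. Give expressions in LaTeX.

Σ = -1/13

t_(k+1)/t_k = (k + 2)/(k + 5).
Gosper form: A/B · C(k+1)/C(k) with A=k + 2, B=k + 5, C=1.
f must satisfy (k + 2)·f(k+1) − (k + 4)·f(k) = 1.
Degrees (1,1,0) ⇒ d ≤ 2.
Solve for f: f(k) = k*(k + 5)/12 (degree 2 ≤ 2).
R(k) = B(k−1)·f(k)/C(k) = k*(k + 4)*(k + 5)/12; s_k = R·t_k = k*(-k - 5)/(6*(k + 2)*(k + 3)).
Verify: -2/(k**3 + 9*k**2 + 26*k + 24) matches t_k.
Sum = s_(10) − s_(1); s_(10) = -25/156, s_(1) = -1/12 ⇒ -1/13.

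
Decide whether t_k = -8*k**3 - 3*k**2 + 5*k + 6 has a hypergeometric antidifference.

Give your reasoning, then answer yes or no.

Yes. s_k = k*(-2*k**3 + 3*k**2 + 2*k + 3).

Step 1: r(k) = k*(8*k**2 + 27*k + 25)/(8*k**3 + 3*k**2 - 5*k - 6).
Gosper form: A/B · C(k+1)/C(k) with A=1, B=1, C=k**3 + 3*k**2/8 - 5*k/8 - 3/4.
Key eq: (1)·f(k+1) = (1)·f(k) + (k**3 + 3*k**2/8 - 5*k/8 - 3/4).
Bound: deg f ≤ 4.
Solving with deg f ≤ 4: f(k) = k*(2*k**3 - 3*k**2 - 2*k - 3)/8.
So s_k = (B(k−1)f/C)·t_k = (k*(2*k**3 - 3*k**2 - 2*k - 3)/((k - 1)*(8*k**2 + 11*k + 6)))·t_k = k*(-2*k**3 + 3*k**2 + 2*k + 3).
s_(k+1) − s_k = -8*k**3 - 3*k**2 + 5*k + 6 = t_k.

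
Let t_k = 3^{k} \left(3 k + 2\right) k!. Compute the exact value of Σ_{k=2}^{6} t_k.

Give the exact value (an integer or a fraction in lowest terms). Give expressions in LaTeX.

r(k) = 3*(k + 1)*(3*k + 5)/(3*k + 2) after simplifying.
Take A(k)=3*k + 3, B(k)=1, C(k)=k + 2/3.
Need (3*k + 3)·f(k+1) − (1)·f(k) = k + 2/3.
Degrees (1,0,1) ⇒ d ≤ 0.
Solving with deg f ≤ 0: f(k) = 1/3.
Get s_k = R·t_k = 3**k*factorial(k) with R(k) = B(k−1)f(k)/C(k) = 1/(3*k + 2).
s_(k+1) − s_k = 3**k*(3*k + 2)*factorial(k) = t_k.
Σ_(k=2)^(6) t_k = s_(7) − s_(2) = 11022480 − (18) = 11022462.

Σ = 11022462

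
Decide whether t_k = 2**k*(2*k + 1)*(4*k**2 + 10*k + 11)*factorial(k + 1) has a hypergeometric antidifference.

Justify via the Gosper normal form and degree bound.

r(k) = 2*(8*k**4 + 64*k**3 + 200*k**2 + 283*k + 150)/(8*k**3 + 24*k**2 + 32*k + 11) after simplifying.
Factor: A=2*k + 4; B=1; C=k**3 + 3*k**2 + 4*k + 11/8.
Key eq: (2*k + 4)·f(k+1) = (1)·f(k) + (k**3 + 3*k**2 + 4*k + 11/8).
Bound: deg f ≤ 2.
Match coefficients ⇒ f(k) = (4*k**2 - 2*k + 1)/8.
Then R = B(k−1)f/C = (4*k**2 - 2*k + 1)/((2*k + 1)*(4*k**2 + 10*k + 11)), so s_k = R(k)·t_k = 2**k*(4*k**2 - 2*k + 1)*factorial(k + 1).
s_(k+1) − s_k = 2**k*(2*k + 1)*(4*k**2 + 10*k + 11)*factorial(k + 1) = t_k.

Yes. s_k = 2**k*(4*k**2 - 2*k + 1)*factorial(k + 1).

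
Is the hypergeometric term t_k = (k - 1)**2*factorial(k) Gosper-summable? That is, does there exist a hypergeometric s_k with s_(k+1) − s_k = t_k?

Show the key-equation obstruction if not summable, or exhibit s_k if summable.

t_(k+1)/t_k = k**2*(k + 1)/(k - 1)**2.
Gosper form: A/B · C(k+1)/C(k) with A=k + 1, B=1, C=k**2 - 2*k + 1.
Key eq: (k + 1)·f(k+1) = (1)·f(k) + (k**2 - 2*k + 1).
deg f ≤ 1 (via 1,0,2).
Solving with deg f ≤ 1: f(k) = k - 3.
R(k) = B(k−1)·f(k)/C(k) = (k - 3)/(k - 1)**2; s_k = R·t_k = (k - 3)*factorial(k).
Check: Δs_k = (k - 1)**2*factorial(k). ✓

Yes. s_k = (k - 3)*factorial(k).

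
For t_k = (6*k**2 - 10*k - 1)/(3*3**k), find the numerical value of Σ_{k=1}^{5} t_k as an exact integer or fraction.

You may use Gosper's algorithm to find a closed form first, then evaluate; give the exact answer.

r(k) = (6*k**2 + 2*k - 5)/(3*(6*k**2 - 10*k - 1)) after simplifying.
Normal form (A,B,C) = (1/3, 1, k**2 - 5*k/3 - 1/6).
f must satisfy (1/3)·f(k+1) − (1)·f(k) = k**2 - 5*k/3 - 1/6.
d = 2 from the (0,0,2) case.
Solve for f: f(k) = -k*(3*k - 2)/2 (degree 2 ≤ 2).
R(k) = B(k−1)·f(k)/C(k) = -3*k*(3*k - 2)/(6*k**2 - 10*k - 1); s_k = R·t_k = k*(2 - 3*k)/3**k.
Verify: (6*k**2 - 10*k - 1)/(3*3**k) matches t_k.
Evaluate s at k=6 and k=1: -32/243 and -1/3; difference 49/243.

Σ = 49/243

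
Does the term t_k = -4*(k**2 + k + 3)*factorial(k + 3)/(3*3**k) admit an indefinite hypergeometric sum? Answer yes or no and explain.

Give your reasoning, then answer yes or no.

t_(k+1)/t_k = (k + 4)*(k + (k + 1)**2 + 4)/(3*(k**2 + k + 3)).
Normal form (A,B,C) = (k/3 + 4/3, 1, k**2 + k + 3).
Set up (k/3 + 4/3)·f(k+1) − (1)·f(k) − (k**2 + k + 3) = 0.
d = 1 from the (1,0,2) case.
A polynomial solution: f(k) = 3*(k - 1).
So s_k = (B(k−1)f/C)·t_k = (3*(k - 1)/(k**2 + k + 3))·t_k = -4*(k - 1)*factorial(k + 3)/3**k.
Δs = -4*(k**2 + k + 3)*factorial(k + 3)/(3*3**k), as required.

Yes. s_k = -4*(k - 1)*factorial(k + 3)/3**k.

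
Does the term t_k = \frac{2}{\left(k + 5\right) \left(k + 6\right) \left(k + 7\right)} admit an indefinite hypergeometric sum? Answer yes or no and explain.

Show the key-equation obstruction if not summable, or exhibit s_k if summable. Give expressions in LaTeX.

Step 1: r(k) = (k + 5)/(k + 8).
So A=k + 5 and B=k + 8, with C=1.
Need (k + 5)·f(k+1) − (k + 7)·f(k) = 1.
d = 2 from the (1,1,0) case.
Solving with deg f ≤ 2: f(k) = k*(k + 11)/60.
Then R = B(k−1)f/C = k*(k + 7)*(k + 11)/60, so s_k = R(k)·t_k = k*(k + 11)/(30*(k + 5)*(k + 6)).
s_(k+1) − s_k = 2/(k**3 + 18*k**2 + 107*k + 210) = t_k.

Yes. s_k = \frac{k \left(k + 11\right)}{30 \left(k + 5\right) \left(k + 6\right)}.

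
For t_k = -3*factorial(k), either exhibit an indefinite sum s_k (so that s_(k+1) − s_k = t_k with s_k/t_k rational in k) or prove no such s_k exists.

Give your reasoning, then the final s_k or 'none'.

no hypergeometric antidifference exists

Ratio r(k) = k + 1.
Factor: A=k + 1; B=1; C=1.
Need (k + 1)·f(k+1) − (1)·f(k) = 1.
Bound: deg f ≤ -1.
deg f ≤ -1 is impossible — no certificate.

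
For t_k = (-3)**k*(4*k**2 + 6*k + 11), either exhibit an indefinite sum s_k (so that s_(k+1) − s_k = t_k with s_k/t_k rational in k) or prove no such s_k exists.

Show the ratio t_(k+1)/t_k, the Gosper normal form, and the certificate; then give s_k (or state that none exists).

s_k = (-3)**k*(-k**2 - 2)

The ratio is 3*(-4*k**2 - 14*k - 21)/(4*k**2 + 6*k + 11).
Factor: A=-3; B=1; C=k**2 + 3*k/2 + 11/4.
Solve (-3)·f(k+1) − (1)·f(k) = k**2 + 3*k/2 + 11/4.
deg f ≤ 2 (via 0,0,2).
A polynomial solution: f(k) = -(k**2 + 2)/4.
Certificate R = B(k−1)f/C = -(k**2 + 2)/(4*k**2 + 6*k + 11) gives s_k = (-3)**k*(-k**2 - 2).
s_(k+1) − s_k = (-3)**k*(4*k**2 + 6*k + 11) = t_k.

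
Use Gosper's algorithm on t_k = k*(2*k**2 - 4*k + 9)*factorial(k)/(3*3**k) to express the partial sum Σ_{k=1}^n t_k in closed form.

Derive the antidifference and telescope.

Compute t_(k+1)/t_k: get (k + 1)**2*(-4*k + 2*(k + 1)**2 + 5)/(3*k*(2*k**2 - 4*k + 9)).
Factor: A=k/3 + 1/3; B=1; C=k**3 - 2*k**2 + 9*k/2.
Need (k/3 + 1/3)·f(k+1) − (1)·f(k) = k**3 - 2*k**2 + 9*k/2.
Bound: deg f ≤ 2.
Coefficient equations give f(k) = 3*(2*k**2 - 4*k - 1)/2.
Then R = B(k−1)f/C = 3*(2*k**2 - 4*k - 1)/(k*(2*k**2 - 4*k + 9)), so s_k = R(k)·t_k = (2*k**2 - 4*k - 1)*factorial(k)/3**k.
Check: Δs_k = k*(2*k**2 - 4*k + 9)*factorial(k)/(3*3**k). ✓
Telescope: S(n) = s_(n+1) − s_(1) = 3**(-n - 1)*(2*n**2 - 3)*factorial(n + 1) − (-1) = 3**(-n - 1)*(3**(n + 1) + 2*n**3*factorial(n) + 2*n**2*factorial(n) - 3*n*factorial(n) - 3*factorial(n)).

S(n) = 3**(-n - 1)*(3**(n + 1) + 2*n**3*factorial(n) + 2*n**2*factorial(n) - 3*n*factorial(n) - 3*factorial(n))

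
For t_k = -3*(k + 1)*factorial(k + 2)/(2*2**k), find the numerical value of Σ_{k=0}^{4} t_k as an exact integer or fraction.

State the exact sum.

Compute t_(k+1)/t_k: get (k + 2)*(k + 3)/(2*(k + 1)).
Take A(k)=k/2 + 3/2, B(k)=1, C(k)=k + 1.
Need (k/2 + 3/2)·f(k+1) − (1)·f(k) = k + 1.
Degrees (1,0,1) ⇒ d ≤ 0.
Solve for f: f(k) = 2 (degree 0 ≤ 0).
Get s_k = R·t_k = -3*factorial(k + 2)/2**k with R(k) = B(k−1)f(k)/C(k) = 2/(k + 1).
Check: Δs_k = -3*(k + 1)*factorial(k + 2)/(2*2**k). ✓
Sum = s_(5) − s_(0); s_(5) = -945/2, s_(0) = -6 ⇒ -933/2.

Σ = -933/2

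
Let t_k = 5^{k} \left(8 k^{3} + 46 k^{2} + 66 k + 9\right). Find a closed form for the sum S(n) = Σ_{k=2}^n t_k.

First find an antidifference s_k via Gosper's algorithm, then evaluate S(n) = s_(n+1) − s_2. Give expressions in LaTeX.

S(n) = 10 \cdot 5^{n} n^{3} + 50 \cdot 5^{n} n^{2} + 65 \cdot 5^{n} n + 5 \cdot 5^{n} - 650

Step 1: r(k) = 5*(8*k**3 + 70*k**2 + 182*k + 129)/(8*k**3 + 46*k**2 + 66*k + 9).
So A=5 and B=1, with C=k**3 + 23*k**2/4 + 33*k/4 + 9/8.
f must satisfy (5)·f(k+1) − (1)·f(k) = k**3 + 23*k**2/4 + 33*k/4 + 9/8.
deg f ≤ 3 (via 0,0,3).
Coefficient equations give f(k) = (2*k**3 + 4*k**2 - k - 4)/8.
R(k) = B(k−1)·f(k)/C(k) = (2*k**3 + 4*k**2 - k - 4)/(8*k**3 + 46*k**2 + 66*k + 9); s_k = R·t_k = 5**k*(2*k**3 + 4*k**2 - k - 4).
Verify: 5**k*(8*k**3 + 46*k**2 + 66*k + 9) matches t_k.
Evaluate: s_(n+1) = 5**(n + 1)*(2*n**3 + 10*n**2 + 13*n + 1); subtract s_(2) = 650 ⇒ S(n) = 10*5**n*n**3 + 50*5**n*n**2 + 65*5**n*n + 5*5**n - 650.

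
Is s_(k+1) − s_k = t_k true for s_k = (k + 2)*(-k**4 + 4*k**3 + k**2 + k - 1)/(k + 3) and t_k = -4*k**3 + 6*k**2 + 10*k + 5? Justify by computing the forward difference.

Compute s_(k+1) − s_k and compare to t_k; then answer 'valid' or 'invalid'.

Invalid: residual (3*k**4 + 10*k**3 - 27*k**2 - 34*k - 16)/(k**2 + 7*k + 12) ≠ 0.

s_(k+1) = (k + 3)*(k - (k + 1)**4 + 4*(k + 1)**3 + (k + 1)**2)/(k + 4)
s_(k+1) − s_k = (-4*k**5 - 19*k**4 + 14*k**3 + 120*k**2 + 121*k + 44)/(k**2 + 7*k + 12)
(s_(k+1) − s_k) − t_k = (3*k**4 + 10*k**3 - 27*k**2 - 34*k - 16)/(k**2 + 7*k + 12)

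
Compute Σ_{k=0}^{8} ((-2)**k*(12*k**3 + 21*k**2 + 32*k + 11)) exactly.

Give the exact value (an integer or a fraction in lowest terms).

Σ = 1469439

The ratio is 2*(-12*k**3 - 57*k**2 - 110*k - 76)/(12*k**3 + 21*k**2 + 32*k + 11).
A = -2, B = 1, C = k**3 + 7*k**2/4 + 8*k/3 + 11/12.
Need (-2)·f(k+1) − (1)·f(k) = k**3 + 7*k**2/4 + 8*k/3 + 11/12.
d = 3 from the (0,0,3) case.
Solving with deg f ≤ 3: f(k) = -(4*k - 1)*(k**2 + 1)/12.
Then R = B(k−1)f/C = -(4*k - 1)*(k**2 + 1)/(12*k**3 + 21*k**2 + 32*k + 11), so s_k = R(k)·t_k = (-2)**k*(-4*k**3 + k**2 - 4*k + 1).
s_(k+1) − s_k = (-2)**k*(12*k**3 + 21*k**2 + 32*k + 11) = t_k.
Sum = s_(9) − s_(0); s_(9) = 1469440, s_(0) = 1 ⇒ 1469439.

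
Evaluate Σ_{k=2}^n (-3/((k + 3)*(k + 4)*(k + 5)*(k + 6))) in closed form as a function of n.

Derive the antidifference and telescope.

S(n) = (-n**3 - 15*n**2 - 74*n + 90)/(210*(n**3 + 15*n**2 + 74*n + 120))

t_(k+1)/t_k = (k + 3)/(k + 7).
Normal form (A,B,C) = (k + 3, k + 7, 1).
Set up (k + 3)·f(k+1) − (k + 6)·f(k) − (1) = 0.
Bound: deg f ≤ 3.
Match coefficients ⇒ f(k) = k*(k**2 + 12*k + 47)/180.
Get s_k = R·t_k = k*(-k**2 - 12*k - 47)/(60*(k + 3)*(k + 4)*(k + 5)) with R(k) = B(k−1)f(k)/C(k) = k*(k + 6)*(k**2 + 12*k + 47)/180.
Check: Δs_k = -3/(k**4 + 18*k**3 + 119*k**2 + 342*k + 360). ✓
s_(n+1) = (-n**3 - 15*n**2 - 74*n - 60)/(60*(n**3 + 15*n**2 + 74*n + 120)) and s_(2) = -1/84, so S(n) = (-n**3 - 15*n**2 - 74*n + 90)/(210*(n**3 + 15*n**2 + 74*n + 120)).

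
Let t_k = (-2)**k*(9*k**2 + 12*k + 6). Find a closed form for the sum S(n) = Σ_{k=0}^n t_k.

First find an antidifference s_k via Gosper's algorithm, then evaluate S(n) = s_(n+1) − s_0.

S(n) = 6*(-2)**n*(n**2 + 2*n + 1)

Ratio r(k) = 2*(-3*k**2 - 10*k - 9)/(3*k**2 + 4*k + 2).
Take A(k)=-2, B(k)=1, C(k)=k**2 + 4*k/3 + 2/3.
Set up (-2)·f(k+1) − (1)·f(k) − (k**2 + 4*k/3 + 2/3) = 0.
deg f ≤ 2 (via 0,0,2).
Solving with deg f ≤ 2: f(k) = -k**2/3.
R(k) = B(k−1)·f(k)/C(k) = -k**2/(3*k**2 + 4*k + 2); s_k = R·t_k = -3*(-2)**k*k**2.
Δs = 3*(-2)**k*(k**2 + 2*(k + 1)**2), as required.
Telescope: S(n) = s_(n+1) − s_(0) = 6*(-2)**n*(n**2 + 2*n + 1) − (0) = 6*(-2)**n*(n**2 + 2*n + 1).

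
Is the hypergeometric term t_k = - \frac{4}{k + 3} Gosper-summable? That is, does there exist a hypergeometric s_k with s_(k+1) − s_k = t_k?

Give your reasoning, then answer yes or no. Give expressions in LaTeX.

The ratio is (k + 3)/(k + 4).
Factor: A=k + 3; B=k + 4; C=1.
Solve (k + 3)·f(k+1) − (k + 3)·f(k) = 1.
d = 0 from the (1,1,0) case.
Generic f = c0 gives residual -1; -1 = 0 cannot hold, so t_k is not Gosper-summable.

No — t_k has no hypergeometric antidifference.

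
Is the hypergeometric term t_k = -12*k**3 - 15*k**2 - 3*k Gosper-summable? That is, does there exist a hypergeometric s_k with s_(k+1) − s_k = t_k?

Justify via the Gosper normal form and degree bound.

The ratio is (4*k**2 + 13*k + 10)/(k*(4*k + 1)).
Normal form (A,B,C) = (1, 1, k**3 + 5*k**2/4 + k/4).
f must satisfy (1)·f(k+1) − (1)·f(k) = k**3 + 5*k**2/4 + k/4.
Degrees (0,0,3) ⇒ d ≤ 4.
Solving with deg f ≤ 4: f(k) = k*(k - 1)*(k + 1)*(3*k - 1)/12.
Then R = B(k−1)f/C = (k - 1)*(3*k - 1)/(3*(4*k + 1)), so s_k = R(k)·t_k = k*(-3*k**3 + k**2 + 3*k - 1).
Verify: 3*k*(-4*k**2 - 5*k - 1) matches t_k.

Yes. s_k = k*(-3*k**3 + k**2 + 3*k - 1).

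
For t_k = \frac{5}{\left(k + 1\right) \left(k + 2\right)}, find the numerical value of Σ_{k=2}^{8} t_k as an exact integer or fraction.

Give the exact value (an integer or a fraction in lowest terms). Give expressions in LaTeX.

r(k) = (k + 1)/(k + 3) after simplifying.
So A=k + 1 and B=k + 3, with C=1.
f must satisfy (k + 1)·f(k+1) − (k + 2)·f(k) = 1.
Bound: deg f ≤ 1.
Solve for f: f(k) = k (degree 1 ≤ 1).
Certificate R = B(k−1)f/C = k*(k + 2) gives s_k = 5*k/(k + 1).
Verify: 5/(k**2 + 3*k + 2) matches t_k.
Sum = s_(9) − s_(2); s_(9) = 9/2, s_(2) = 10/3 ⇒ 7/6.

Σ = 7/6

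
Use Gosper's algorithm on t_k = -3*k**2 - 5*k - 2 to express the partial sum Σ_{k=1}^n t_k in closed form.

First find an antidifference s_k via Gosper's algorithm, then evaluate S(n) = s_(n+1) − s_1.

The ratio is (3*k**2 + 11*k + 10)/(3*k**2 + 5*k + 2).
Take A(k)=1, B(k)=1, C(k)=k**2 + 5*k/3 + 2/3.
f must satisfy (1)·f(k+1) − (1)·f(k) = k**2 + 5*k/3 + 2/3.
Bound: deg f ≤ 3.
Solving with deg f ≤ 3: f(k) = k**2*(k + 1)/3.
Get s_k = R·t_k = k**2*(-k - 1) with R(k) = B(k−1)f(k)/C(k) = k**2/(3*k + 2).
s_(k+1) − s_k = -3*k**2 - 5*k - 2 = t_k.
Evaluate: s_(n+1) = -n**3 - 4*n**2 - 5*n - 2; subtract s_(1) = -2 ⇒ S(n) = n*(-n**2 - 4*n - 5).

S(n) = n*(-n**2 - 4*n - 5)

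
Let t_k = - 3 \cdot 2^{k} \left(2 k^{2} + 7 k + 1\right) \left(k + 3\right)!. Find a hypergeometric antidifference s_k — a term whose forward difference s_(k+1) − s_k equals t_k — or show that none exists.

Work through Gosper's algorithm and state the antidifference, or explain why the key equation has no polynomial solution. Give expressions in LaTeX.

s_k = - 3 \cdot 2^{k} \left(k - 1\right) \left(k + 3\right)!

Ratio r(k) = 2*(2*k**3 + 19*k**2 + 54*k + 40)/(2*k**2 + 7*k + 1).
Gosper form: A/B · C(k+1)/C(k) with A=2*k + 8, B=1, C=k**2 + 7*k/2 + 1/2.
f must satisfy (2*k + 8)·f(k+1) − (1)·f(k) = k**2 + 7*k/2 + 1/2.
d = 1 from the (1,0,2) case.
Coefficient equations give f(k) = (k - 1)/2.
So s_k = (B(k−1)f/C)·t_k = ((k - 1)/(2*k**2 + 7*k + 1))·t_k = -3*2**k*(k - 1)*factorial(k + 3).
s_(k+1) − s_k = -3*2**k*(2*k**2 + 7*k + 1)*factorial(k + 3) = t_k.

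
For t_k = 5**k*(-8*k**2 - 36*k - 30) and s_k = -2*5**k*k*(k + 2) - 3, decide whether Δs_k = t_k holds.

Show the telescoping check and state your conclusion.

valid (s_(k+1) − s_k reduces to t_k)

s_(k+1) = -10*5**k*(k + 1)*(k + 3) - 3
s_(k+1) − s_k = 5**k*(-8*k**2 - 36*k - 30)
(s_(k+1) − s_k) − t_k = 0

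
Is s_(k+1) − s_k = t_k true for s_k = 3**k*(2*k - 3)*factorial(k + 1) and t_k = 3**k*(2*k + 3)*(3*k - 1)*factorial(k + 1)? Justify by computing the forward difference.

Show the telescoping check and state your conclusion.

s_(k+1) = 3**(k + 1)*(2*k - 1)*factorial(k + 2)
s_(k+1) − s_k = 3**k*(2*k + 3)*(3*k - 1)*factorial(k + 1)
(s_(k+1) − s_k) − t_k = 0

Valid — Δs_k = t_k.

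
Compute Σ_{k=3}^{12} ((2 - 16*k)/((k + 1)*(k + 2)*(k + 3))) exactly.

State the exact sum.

Σ = -145/84

Step 1: r(k) = (k + 1)*(8*k + 7)/((k + 4)*(8*k - 1)).
So A=k + 1 and B=k + 4, with C=k - 1/8.
Solve (k + 1)·f(k+1) − (k + 3)·f(k) = k - 1/8.
Bound: deg f ≤ 2.
Match coefficients ⇒ f(k) = k*(7*k - 11)/32.
Then R = B(k−1)f/C = k*(k + 3)*(7*k - 11)/(4*(8*k - 1)), so s_k = R(k)·t_k = -k*(7*k - 11)/(2*(k + 1)*(k + 2)).
s_(k+1) − s_k = 2*(1 - 8*k)/(k**3 + 6*k**2 + 11*k + 6) = t_k.
Evaluate s at k=13 and k=3: -52/21 and -3/4; difference -145/84.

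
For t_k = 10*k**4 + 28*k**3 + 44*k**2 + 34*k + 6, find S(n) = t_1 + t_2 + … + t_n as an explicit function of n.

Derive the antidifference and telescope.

S(n) = 2*n*(n**4 + 6*n**3 + 16*n**2 + 23*n + 15)

t_(k+1)/t_k = (5*k**4 + 34*k**3 + 94*k**2 + 123*k + 61)/(5*k**4 + 14*k**3 + 22*k**2 + 17*k + 3).
A = 1, B = 1, C = k**4 + 14*k**3/5 + 22*k**2/5 + 17*k/5 + 3/5.
f must satisfy (1)·f(k+1) − (1)·f(k) = k**4 + 14*k**3/5 + 22*k**2/5 + 17*k/5 + 3/5.
Bound: deg f ≤ 5.
A polynomial solution: f(k) = k*(k**4 + k**3 + 2*k**2 + k - 2)/5.
Certificate R = B(k−1)f/C = k*(k**4 + k**3 + 2*k**2 + k - 2)/(5*k**4 + 14*k**3 + 22*k**2 + 17*k + 3) gives s_k = 2*k*(k**4 + k**3 + 2*k**2 + k - 2).
Δs = 10*k**4 + 28*k**3 + 44*k**2 + 34*k + 6, as required.
Evaluate: s_(n+1) = 2*n**5 + 12*n**4 + 32*n**3 + 46*n**2 + 30*n + 6; subtract s_(1) = 6 ⇒ S(n) = 2*n*(n**4 + 6*n**3 + 16*n**2 + 23*n + 15).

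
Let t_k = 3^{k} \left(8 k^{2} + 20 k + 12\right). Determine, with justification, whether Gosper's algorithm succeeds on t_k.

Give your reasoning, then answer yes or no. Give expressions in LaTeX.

t_(k+1)/t_k = 3*(2*k**2 + 9*k + 10)/(2*k**2 + 5*k + 3).
Gosper form: A/B · C(k+1)/C(k) with A=3, B=1, C=k**2 + 5*k/2 + 3/2.
Need (3)·f(k+1) − (1)·f(k) = k**2 + 5*k/2 + 3/2.
Degrees (0,0,2) ⇒ d ≤ 2.
Solve for f: f(k) = (4*k**2 - 2*k + 3)/8 (degree 2 ≤ 2).
R(k) = B(k−1)·f(k)/C(k) = (4*k**2 - 2*k + 3)/(4*(k + 1)*(2*k + 3)); s_k = R·t_k = 3**k*(4*k**2 - 2*k + 3).
Δs = 3**k*(8*k**2 + 20*k + 12), as required.

Yes. s_k = 3^{k} \left(4 k^{2} - 2 k + 3\right).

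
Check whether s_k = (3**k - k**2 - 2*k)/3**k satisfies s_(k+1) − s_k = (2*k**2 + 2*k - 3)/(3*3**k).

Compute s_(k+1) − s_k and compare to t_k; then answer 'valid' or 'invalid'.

s_(k+1) = (3*3**k - k**2 - 4*k - 3)/(3*3**k)
s_(k+1) − s_k = (2*k**2 + 2*k - 3)/(3*3**k)
(s_(k+1) − s_k) − t_k = 0

Valid: the claim telescopes to t_k.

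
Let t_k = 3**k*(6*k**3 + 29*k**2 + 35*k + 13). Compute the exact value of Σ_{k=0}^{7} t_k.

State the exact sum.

Ratio r(k) = 3*(6*k**3 + 47*k**2 + 111*k + 83)/(6*k**3 + 29*k**2 + 35*k + 13).
Gosper form: A/B · C(k+1)/C(k) with A=3, B=1, C=k**3 + 29*k**2/6 + 35*k/6 + 13/6.
f must satisfy (3)·f(k+1) − (1)·f(k) = k**3 + 29*k**2/6 + 35*k/6 + 13/6.
Bound: deg f ≤ 3.
A polynomial solution: f(k) = (3*k**3 + k**2 + k - 1)/6.
Then R = B(k−1)f/C = (3*k**3 + k**2 + k - 1)/(6*k**3 + 29*k**2 + 35*k + 13), so s_k = R(k)·t_k = 3**k*(3*k**3 + k**2 + k - 1).
Δs = 3**k*(6*k**3 + 29*k**2 + 35*k + 13), as required.
Evaluate s at k=8 and k=0: 10543527 and -1; difference 10543528.

Σ = 10543528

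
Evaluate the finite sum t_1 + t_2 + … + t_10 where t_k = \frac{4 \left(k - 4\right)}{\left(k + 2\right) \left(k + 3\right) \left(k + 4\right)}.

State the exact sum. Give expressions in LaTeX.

r(k) = (k - 3)*(k + 2)/((k - 4)*(k + 5)) after simplifying.
Take A(k)=k + 2, B(k)=k + 5, C(k)=k - 4.
f must satisfy (k + 2)·f(k+1) − (k + 4)·f(k) = k - 4.
From deg A=1, deg B=1, deg C=1: d=2.
Solving with deg f ≤ 2: f(k) = -k*(k + 11)/6.
Then R = B(k−1)f/C = -k*(k + 4)*(k + 11)/(6*(k - 4)), so s_k = R(k)·t_k = 2*k*(-k - 11)/(3*(k + 2)*(k + 3)).
Check: Δs_k = 4*(k - 4)/(k**3 + 9*k**2 + 26*k + 24). ✓
Sum = s_(11) − s_(1); s_(11) = -242/273, s_(1) = -2/3 ⇒ -20/91.

Σ = -20/91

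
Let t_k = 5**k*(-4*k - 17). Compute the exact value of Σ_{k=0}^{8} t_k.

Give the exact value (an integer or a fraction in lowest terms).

Compute t_(k+1)/t_k: get 5*(4*k + 21)/(4*k + 17).
So A=5 and B=1, with C=k + 17/4.
Set up (5)·f(k+1) − (1)·f(k) − (k + 17/4) = 0.
Bound: deg f ≤ 1.
A polynomial solution: f(k) = (k + 3)/4.
R(k) = B(k−1)·f(k)/C(k) = (k + 3)/(4*k + 17); s_k = R·t_k = 5**k*(-k - 3).
Verify: 5**k*(-4*k - 17) matches t_k.
Telescoping: Σ = s_(9) − s_(0) = -23437500 − (-3) = -23437497.

Σ = -23437497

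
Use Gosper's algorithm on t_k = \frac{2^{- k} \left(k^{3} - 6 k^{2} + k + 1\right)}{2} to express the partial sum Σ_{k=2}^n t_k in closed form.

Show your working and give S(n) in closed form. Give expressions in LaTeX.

r(k) = (k**3 - 3*k**2 - 8*k - 3)/(2*(k**3 - 6*k**2 + k + 1)) after simplifying.
Gosper form: A/B · C(k+1)/C(k) with A=1/2, B=1, C=k**3 - 6*k**2 + k + 1.
Key eq: (1/2)·f(k+1) = (1)·f(k) + (k**3 - 6*k**2 + k + 1).
deg f ≤ 3 (via 0,0,3).
Coefficient equations give f(k) = -2*(k**3 - 3*k**2 - 2*k - 3).
So s_k = (B(k−1)f/C)·t_k = (-2*(k**3 - 3*k**2 - 2*k - 3)/(k**3 - 6*k**2 + k + 1))·t_k = (-k**3 + 3*k**2 + 2*k + 3)/2**k.
Δs = (k**3 - 6*k**2 + k + 1)/(2*2**k), as required.
Evaluate: s_(n+1) = 2**(-n - 1)*(-n**3 + 5*n + 7); subtract s_(2) = 11/4 ⇒ S(n) = 2**(-n - 2)*(-11*2**n - 2*n**3 + 10*n + 14).

S(n) = 2^{- n - 2} \left(- 11 \cdot 2^{n} - 2 n^{3} + 10 n + 14\right)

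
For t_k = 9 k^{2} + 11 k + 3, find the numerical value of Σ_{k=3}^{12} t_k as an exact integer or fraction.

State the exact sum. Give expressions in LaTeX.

r(k) = (9*k**2 + 29*k + 23)/(9*k**2 + 11*k + 3) after simplifying.
Normal form (A,B,C) = (1, 1, k**2 + 11*k/9 + 1/3).
Need (1)·f(k+1) − (1)·f(k) = k**2 + 11*k/9 + 1/3.
Bound: deg f ≤ 3.
Solving with deg f ≤ 3: f(k) = k*(3*k**2 + k - 1)/9.
Then R = B(k−1)f/C = k*(3*k**2 + k - 1)/(9*k**2 + 11*k + 3), so s_k = R(k)·t_k = k*(3*k**2 + k - 1).
s_(k+1) − s_k = 9*k**2 + 11*k + 3 = t_k.
Sum = s_(13) − s_(3); s_(13) = 6747, s_(3) = 87 ⇒ 6660.

Σ = 6660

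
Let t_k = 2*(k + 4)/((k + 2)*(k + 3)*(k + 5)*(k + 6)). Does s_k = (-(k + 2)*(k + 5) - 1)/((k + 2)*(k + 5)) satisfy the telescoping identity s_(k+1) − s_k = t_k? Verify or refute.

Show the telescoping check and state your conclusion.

s_(k+1) = (-(k + 3)*(k + 6) - 1)/((k + 3)*(k + 6))
s_(k+1) − s_k = 2*(k + 4)/(k**4 + 16*k**3 + 91*k**2 + 216*k + 180)
(s_(k+1) − s_k) − t_k = 0

Valid — Δs_k = t_k.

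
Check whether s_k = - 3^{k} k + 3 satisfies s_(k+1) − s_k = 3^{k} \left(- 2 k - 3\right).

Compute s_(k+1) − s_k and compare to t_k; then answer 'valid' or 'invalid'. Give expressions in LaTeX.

s_(k+1) = -3*3**k*(k + 1) + 3
s_(k+1) − s_k = 3**k*(-2*k - 3)
(s_(k+1) − s_k) − t_k = 0

valid; difference matches t_k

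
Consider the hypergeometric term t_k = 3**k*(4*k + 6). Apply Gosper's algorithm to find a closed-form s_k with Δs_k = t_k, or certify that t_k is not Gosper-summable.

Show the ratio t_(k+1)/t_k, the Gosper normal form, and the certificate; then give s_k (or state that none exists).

s_k = 2*3**k*k

Compute t_(k+1)/t_k: get 3*(2*k + 5)/(2*k + 3).
So A=3 and B=1, with C=k + 3/2.
f must satisfy (3)·f(k+1) − (1)·f(k) = k + 3/2.
From deg A=0, deg B=0, deg C=1: d=1.
Solve for f: f(k) = k/2 (degree 1 ≤ 1).
R(k) = B(k−1)·f(k)/C(k) = k/(2*k + 3); s_k = R·t_k = 2*3**k*k.
s_(k+1) − s_k = 3**k*(4*k + 6) = t_k.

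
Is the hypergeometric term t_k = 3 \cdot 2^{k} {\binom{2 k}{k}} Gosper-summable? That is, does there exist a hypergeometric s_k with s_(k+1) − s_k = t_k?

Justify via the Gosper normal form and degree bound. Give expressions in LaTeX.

r(k) = 4*(2*k + 1)/(k + 1) after simplifying.
A = 8*k + 4, B = k + 1, C = 1.
Set up (8*k + 4)·f(k+1) − (k)·f(k) − (1) = 0.
d = -1 from the (1,1,0) case.
Negative degree bound (-1): no f exists, t_k not Gosper-summable.

No; the degree bound rules out any f.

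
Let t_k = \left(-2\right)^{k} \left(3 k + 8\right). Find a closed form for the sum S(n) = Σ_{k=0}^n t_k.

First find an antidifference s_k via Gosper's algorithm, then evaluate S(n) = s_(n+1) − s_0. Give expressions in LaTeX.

S(n) = 2 \left(-2\right)^{n} n + 6 \left(-2\right)^{n} + 2

t_(k+1)/t_k = 2*(-3*k - 11)/(3*k + 8).
Gosper form: A/B · C(k+1)/C(k) with A=-2, B=1, C=k + 8/3.
Key eq: (-2)·f(k+1) = (1)·f(k) + (k + 8/3).
d = 1 from the (0,0,1) case.
Match coefficients ⇒ f(k) = -(k + 2)/3.
So s_k = (B(k−1)f/C)·t_k = (-(k + 2)/(3*k + 8))·t_k = (-2)**k*(-k - 2).
Δs = (-2)**k*(3*k + 8), as required.
Evaluate: s_(n+1) = 2*(-2)**n*(n + 3); subtract s_(0) = -2 ⇒ S(n) = 2*(-2)**n*n + 6*(-2)**n + 2.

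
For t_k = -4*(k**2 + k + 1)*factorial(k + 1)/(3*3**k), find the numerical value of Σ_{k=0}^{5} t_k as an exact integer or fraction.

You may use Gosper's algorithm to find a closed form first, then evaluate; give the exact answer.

r(k) = (k + 2)*(k + (k + 1)**2 + 2)/(3*(k**2 + k + 1)) after simplifying.
Take A(k)=k/3 + 2/3, B(k)=1, C(k)=k**2 + k + 1.
f must satisfy (k/3 + 2/3)·f(k+1) − (1)·f(k) = k**2 + k + 1.
Bound: deg f ≤ 1.
A polynomial solution: f(k) = 3*(k + 1).
Then R = B(k−1)f/C = 3*(k + 1)/(k**2 + k + 1), so s_k = R(k)·t_k = -4*(k + 1)*factorial(k + 1)/3**k.
Verify: -4*(k**2 + k + 1)*factorial(k + 1)/(3*3**k) matches t_k.
Sum = s_(6) − s_(0); s_(6) = -15680/81, s_(0) = -4 ⇒ -15356/81.

Σ = -15356/81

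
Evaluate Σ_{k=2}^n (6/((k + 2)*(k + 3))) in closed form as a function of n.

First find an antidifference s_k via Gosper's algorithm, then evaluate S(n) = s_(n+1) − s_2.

The ratio is (k + 2)/(k + 4).
Take A(k)=k + 2, B(k)=k + 4, C(k)=1.
Solve (k + 2)·f(k+1) − (k + 3)·f(k) = 1.
d = 1 from the (1,1,0) case.
Solve for f: f(k) = k/2 (degree 1 ≤ 1).
Get s_k = R·t_k = 3*k/(k + 2) with R(k) = B(k−1)f(k)/C(k) = k*(k + 3)/2.
Check: Δs_k = 6/(k**2 + 5*k + 6). ✓
Σ_(k=2)^n t_k = s_(n+1) − s_(2) = (3*(n + 1)/(n + 3)) − (3/2), i.e. 3*(n - 1)/(2*(n + 3)).

S(n) = 3*(n - 1)/(2*(n + 3))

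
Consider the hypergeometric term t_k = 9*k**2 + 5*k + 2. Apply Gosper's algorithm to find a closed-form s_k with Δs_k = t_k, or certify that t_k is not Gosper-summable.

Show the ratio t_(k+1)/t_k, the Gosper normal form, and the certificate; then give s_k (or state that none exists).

t_(k+1)/t_k = (9*k**2 + 23*k + 16)/(9*k**2 + 5*k + 2).
Normal form (A,B,C) = (1, 1, k**2 + 5*k/9 + 2/9).
Key eq: (1)·f(k+1) = (1)·f(k) + (k**2 + 5*k/9 + 2/9).
Degrees (0,0,2) ⇒ d ≤ 3.
A polynomial solution: f(k) = k*(3*k**2 - 2*k + 1)/9.
Get s_k = R·t_k = k*(3*k**2 - 2*k + 1) with R(k) = B(k−1)f(k)/C(k) = k*(3*k**2 - 2*k + 1)/(9*k**2 + 5*k + 2).
Δs = 9*k**2 + 5*k + 2, as required.

s_k = k*(3*k**2 - 2*k + 1)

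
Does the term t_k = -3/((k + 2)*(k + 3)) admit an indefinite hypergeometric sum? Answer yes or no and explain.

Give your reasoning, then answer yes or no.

Ratio r(k) = (k + 2)/(k + 4).
Normal form (A,B,C) = (k + 2, k + 4, 1).
Set up (k + 2)·f(k+1) − (k + 3)·f(k) − (1) = 0.
d = 1 from the (1,1,0) case.
Solve for f: f(k) = k/2 (degree 1 ≤ 1).
R(k) = B(k−1)·f(k)/C(k) = k*(k + 3)/2; s_k = R·t_k = -3*k/(2*k + 4).
Check: Δs_k = -3/(k**2 + 5*k + 6). ✓

Yes. s_k = -3*k/(2*k + 4).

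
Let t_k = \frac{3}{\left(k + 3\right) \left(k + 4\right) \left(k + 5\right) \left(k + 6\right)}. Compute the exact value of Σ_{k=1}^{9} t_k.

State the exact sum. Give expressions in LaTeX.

The ratio is (k + 3)/(k + 7).
A = k + 3, B = k + 7, C = 1.
f must satisfy (k + 3)·f(k+1) − (k + 6)·f(k) = 1.
From deg A=1, deg B=1, deg C=0: d=3.
Solve for f: f(k) = k*(k**2 + 12*k + 47)/180 (degree 3 ≤ 3).
Certificate R = B(k−1)f/C = k*(k + 6)*(k**2 + 12*k + 47)/180 gives s_k = k*(k**2 + 12*k + 47)/(60*(k + 3)*(k + 4)*(k + 5)).
s_(k+1) − s_k = 3/(k**4 + 18*k**3 + 119*k**2 + 342*k + 360) = t_k.
Evaluate s at k=10 and k=1: 89/5460 and 1/120; difference 29/3640.

Σ = 29/3640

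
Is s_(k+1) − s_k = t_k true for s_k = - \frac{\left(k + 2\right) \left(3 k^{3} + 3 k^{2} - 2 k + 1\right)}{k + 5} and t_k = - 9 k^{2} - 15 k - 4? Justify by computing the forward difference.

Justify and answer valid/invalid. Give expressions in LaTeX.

Invalid: residual \frac{3 \left(6 k^{3} + 57 k^{2} + 81 k + 19\right)}{k^{2} + 11 k + 30} ≠ 0.

s_(k+1) = (k + 3)*(2*k - 3*(k + 1)**3 - 3*(k + 1)**2 + 1)/(k + 6)
s_(k+1) − s_k = (-9*k**4 - 96*k**3 - 268*k**2 - 251*k - 63)/(k**2 + 11*k + 30)
(s_(k+1) − s_k) − t_k = 3*(6*k**3 + 57*k**2 + 81*k + 19)/(k**2 + 11*k + 30)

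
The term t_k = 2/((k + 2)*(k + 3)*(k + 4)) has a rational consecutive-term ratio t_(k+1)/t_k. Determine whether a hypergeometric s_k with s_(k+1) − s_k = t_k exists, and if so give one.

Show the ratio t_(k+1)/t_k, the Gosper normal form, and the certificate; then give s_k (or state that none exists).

s_k = k*(k + 5)/(6*(k + 2)*(k + 3))

The ratio is (k + 2)/(k + 5).
Take A(k)=k + 2, B(k)=k + 5, C(k)=1.
Solve (k + 2)·f(k+1) − (k + 4)·f(k) = 1.
deg f ≤ 2 (via 1,1,0).
Solving with deg f ≤ 2: f(k) = k*(k + 5)/12.
So s_k = (B(k−1)f/C)·t_k = (k*(k + 4)*(k + 5)/12)·t_k = k*(k + 5)/(6*(k + 2)*(k + 3)).
s_(k+1) − s_k = 2/(k**3 + 9*k**2 + 26*k + 24) = t_k.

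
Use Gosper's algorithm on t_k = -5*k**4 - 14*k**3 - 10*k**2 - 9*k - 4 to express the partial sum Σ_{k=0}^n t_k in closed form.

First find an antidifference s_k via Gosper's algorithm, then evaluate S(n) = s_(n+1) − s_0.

Ratio r(k) = (5*k**4 + 34*k**3 + 82*k**2 + 91*k + 42)/(5*k**4 + 14*k**3 + 10*k**2 + 9*k + 4).
Take A(k)=1, B(k)=1, C(k)=k**4 + 14*k**3/5 + 2*k**2 + 9*k/5 + 4/5.
f must satisfy (1)·f(k+1) − (1)·f(k) = k**4 + 14*k**3/5 + 2*k**2 + 9*k/5 + 4/5.
From deg A=0, deg B=0, deg C=4: d=5.
A polynomial solution: f(k) = k*(k**4 + k**3 - 2*k**2 + 3*k + 1)/5.
Certificate R = B(k−1)f/C = k*(k**4 + k**3 - 2*k**2 + 3*k + 1)/(5*k**4 + 14*k**3 + 10*k**2 + 9*k + 4) gives s_k = k*(-k**4 - k**3 + 2*k**2 - 3*k - 1).
Δs = -5*k**4 - 14*k**3 - 10*k**2 - 9*k - 4, as required.
Evaluate: s_(n+1) = -n**5 - 6*n**4 - 12*n**3 - 13*n**2 - 10*n - 4; subtract s_(0) = 0 ⇒ S(n) = -n**5 - 6*n**4 - 12*n**3 - 13*n**2 - 10*n - 4.

S(n) = -n**5 - 6*n**4 - 12*n**3 - 13*n**2 - 10*n - 4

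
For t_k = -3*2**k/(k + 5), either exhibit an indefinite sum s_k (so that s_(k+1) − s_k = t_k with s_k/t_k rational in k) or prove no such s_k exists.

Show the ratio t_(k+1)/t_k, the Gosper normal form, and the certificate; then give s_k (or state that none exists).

none (Gosper's algorithm certifies no s_k)

Ratio r(k) = 2*(k + 5)/(k + 6).
So A=2*k + 10 and B=k + 6, with C=1.
Need (2*k + 10)·f(k+1) − (k + 5)·f(k) = 1.
d = -1 from the (1,1,0) case.
Negative degree bound (-1): no f exists, t_k not Gosper-summable.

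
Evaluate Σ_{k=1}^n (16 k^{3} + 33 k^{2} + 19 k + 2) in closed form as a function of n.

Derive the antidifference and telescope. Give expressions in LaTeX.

Compute t_(k+1)/t_k: get (16*k**3 + 81*k**2 + 133*k + 70)/(16*k**3 + 33*k**2 + 19*k + 2).
Factor: A=1; B=1; C=k**3 + 33*k**2/16 + 19*k/16 + 1/8.
Need (1)·f(k+1) − (1)·f(k) = k**3 + 33*k**2/16 + 19*k/16 + 1/8.
deg f ≤ 4 (via 0,0,3).
A polynomial solution: f(k) = k*(k + 1)*(4*k**2 - k - 2)/16.
Get s_k = R·t_k = k*(4*k**3 + 3*k**2 - 3*k - 2) with R(k) = B(k−1)f(k)/C(k) = k*(4*k**2 - k - 2)/(16*k**2 + 17*k + 2).
Verify: 16*k**3 + 33*k**2 + 19*k + 2 matches t_k.
Σ_(k=1)^n t_k = s_(n+1) − s_(1) = (4*n**4 + 19*n**3 + 30*n**2 + 17*n + 2) − (2), i.e. n*(4*n**3 + 19*n**2 + 30*n + 17).

S(n) = n \left(4 n^{3} + 19 n^{2} + 30 n + 17\right)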